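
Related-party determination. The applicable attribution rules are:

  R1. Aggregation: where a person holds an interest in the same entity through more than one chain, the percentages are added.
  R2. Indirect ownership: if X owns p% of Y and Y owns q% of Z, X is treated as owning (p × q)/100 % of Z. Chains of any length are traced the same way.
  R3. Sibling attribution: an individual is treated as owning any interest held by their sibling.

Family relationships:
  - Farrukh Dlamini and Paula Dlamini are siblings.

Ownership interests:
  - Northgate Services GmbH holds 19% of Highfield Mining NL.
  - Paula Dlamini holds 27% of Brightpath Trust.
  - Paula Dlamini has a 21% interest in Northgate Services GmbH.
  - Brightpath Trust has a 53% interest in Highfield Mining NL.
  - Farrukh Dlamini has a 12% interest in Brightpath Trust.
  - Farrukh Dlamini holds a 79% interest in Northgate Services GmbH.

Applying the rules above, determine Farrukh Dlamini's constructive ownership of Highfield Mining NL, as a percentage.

39.67%

By sibling attribution (R3), Farrukh Dlamini is treated as also owning Paula Dlamini's interest in Brightpath Trust, giving 12% + 27% = 39%.
By sibling attribution (R3), Farrukh Dlamini is treated as also owning Paula Dlamini's interest in Northgate Services GmbH, giving 79% + 21% = 100%.
Chain via Brightpath Trust (R2): 39% × 53% = 20.67% of Highfield Mining NL.
Chain via Northgate Services GmbH (R2): 100% × 19% = 19% of Highfield Mining NL.
Aggregating (R1): 20.67% + 19% = 39.67%.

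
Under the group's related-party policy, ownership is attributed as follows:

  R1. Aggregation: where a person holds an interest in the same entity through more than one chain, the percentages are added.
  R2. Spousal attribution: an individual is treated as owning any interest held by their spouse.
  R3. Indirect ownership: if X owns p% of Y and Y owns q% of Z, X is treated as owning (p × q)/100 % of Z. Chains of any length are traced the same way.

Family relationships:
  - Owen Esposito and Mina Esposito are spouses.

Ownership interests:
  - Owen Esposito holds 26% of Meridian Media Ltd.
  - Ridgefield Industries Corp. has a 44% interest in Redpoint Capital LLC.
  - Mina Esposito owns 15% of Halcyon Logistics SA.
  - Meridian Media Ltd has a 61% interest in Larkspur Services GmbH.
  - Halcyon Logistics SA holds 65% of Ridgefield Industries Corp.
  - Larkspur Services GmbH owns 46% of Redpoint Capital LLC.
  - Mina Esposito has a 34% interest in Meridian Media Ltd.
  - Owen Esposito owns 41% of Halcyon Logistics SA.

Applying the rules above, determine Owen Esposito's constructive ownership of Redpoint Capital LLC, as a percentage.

32.852%

By spousal attribution (R2), Owen Esposito is treated as also owning Mina Esposito's interest in Halcyon Logistics SA, giving 41% + 15% = 56%.
By spousal attribution (R2), Owen Esposito is treated as also owning Mina Esposito's interest in Meridian Media Ltd, giving 26% + 34% = 60%.
Chain via Halcyon Logistics SA → Ridgefield Industries Corp. (R3): 56% × 65% × 44% = 16.016% of Redpoint Capital LLC.
Chain via Meridian Media Ltd → Larkspur Services GmbH (R3): 60% × 61% × 46% = 16.836% of Redpoint Capital LLC.
Aggregating (R1): 16.016% + 16.836% = 32.852%.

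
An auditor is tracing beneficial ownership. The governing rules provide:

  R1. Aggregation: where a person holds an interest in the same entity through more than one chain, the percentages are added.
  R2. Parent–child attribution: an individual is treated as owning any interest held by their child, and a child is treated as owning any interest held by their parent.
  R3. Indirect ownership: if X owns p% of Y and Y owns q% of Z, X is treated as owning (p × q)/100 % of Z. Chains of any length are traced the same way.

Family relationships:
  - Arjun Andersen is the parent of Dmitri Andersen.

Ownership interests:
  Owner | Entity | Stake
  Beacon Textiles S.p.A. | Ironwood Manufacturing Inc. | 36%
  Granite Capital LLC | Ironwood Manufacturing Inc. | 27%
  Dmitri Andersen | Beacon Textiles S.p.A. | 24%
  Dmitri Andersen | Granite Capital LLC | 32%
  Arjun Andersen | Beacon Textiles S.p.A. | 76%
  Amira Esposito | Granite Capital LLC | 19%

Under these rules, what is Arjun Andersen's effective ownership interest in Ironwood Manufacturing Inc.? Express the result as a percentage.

By parent–child attribution (R2), Arjun Andersen is treated as also owning Dmitri Andersen's interest in Beacon Textiles S.p.A, giving 76% + 24% = 100%.
By parent–child attribution (R2), Arjun Andersen is treated as owning Dmitri Andersen's 32% interest in Granite Capital LLC.
Chain via Beacon Textiles S.p.A. (R3): 100% × 36% = 36% of Ironwood Manufacturing Inc.
Chain via Granite Capital LLC (R3): 32% × 27% = 8.64% of Ironwood Manufacturing Inc.
Aggregating (R1): 36% + 8.64% = 44.64%.

44.64%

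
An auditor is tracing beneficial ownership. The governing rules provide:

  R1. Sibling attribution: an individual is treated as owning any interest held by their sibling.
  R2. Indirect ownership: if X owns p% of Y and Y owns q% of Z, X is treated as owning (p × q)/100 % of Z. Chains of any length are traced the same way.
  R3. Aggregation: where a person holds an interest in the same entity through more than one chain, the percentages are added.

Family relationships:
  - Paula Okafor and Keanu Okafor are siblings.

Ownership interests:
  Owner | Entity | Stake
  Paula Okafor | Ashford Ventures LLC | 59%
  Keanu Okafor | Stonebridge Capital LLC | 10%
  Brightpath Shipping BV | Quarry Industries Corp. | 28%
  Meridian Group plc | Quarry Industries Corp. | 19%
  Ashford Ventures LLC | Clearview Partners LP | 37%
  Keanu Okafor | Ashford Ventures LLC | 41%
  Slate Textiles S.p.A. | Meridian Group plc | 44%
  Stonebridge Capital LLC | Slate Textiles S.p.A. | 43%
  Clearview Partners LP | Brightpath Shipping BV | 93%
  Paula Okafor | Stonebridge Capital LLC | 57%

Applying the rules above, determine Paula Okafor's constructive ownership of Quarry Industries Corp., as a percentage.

By sibling attribution (R1), Paula Okafor is treated as also owning Keanu Okafor's interest in Stonebridge Capital LLC, giving 57% + 10% = 67%.
By sibling attribution (R1), Paula Okafor is treated as also owning Keanu Okafor's interest in Ashford Ventures LLC, giving 59% + 41% = 100%.
Chain via Stonebridge Capital LLC → Slate Textiles S.p.A. → Meridian Group plc (R2): 67% × 43% × 44% × 19% = 2.408516% of Quarry Industries Corp.
Chain via Ashford Ventures LLC → Clearview Partners LP → Brightpath Shipping BV (R2): 100% × 37% × 93% × 28% = 9.6348% of Quarry Industries Corp.
Aggregating (R3): 2.408516% + 9.6348% = 12.043316%.

12.043316%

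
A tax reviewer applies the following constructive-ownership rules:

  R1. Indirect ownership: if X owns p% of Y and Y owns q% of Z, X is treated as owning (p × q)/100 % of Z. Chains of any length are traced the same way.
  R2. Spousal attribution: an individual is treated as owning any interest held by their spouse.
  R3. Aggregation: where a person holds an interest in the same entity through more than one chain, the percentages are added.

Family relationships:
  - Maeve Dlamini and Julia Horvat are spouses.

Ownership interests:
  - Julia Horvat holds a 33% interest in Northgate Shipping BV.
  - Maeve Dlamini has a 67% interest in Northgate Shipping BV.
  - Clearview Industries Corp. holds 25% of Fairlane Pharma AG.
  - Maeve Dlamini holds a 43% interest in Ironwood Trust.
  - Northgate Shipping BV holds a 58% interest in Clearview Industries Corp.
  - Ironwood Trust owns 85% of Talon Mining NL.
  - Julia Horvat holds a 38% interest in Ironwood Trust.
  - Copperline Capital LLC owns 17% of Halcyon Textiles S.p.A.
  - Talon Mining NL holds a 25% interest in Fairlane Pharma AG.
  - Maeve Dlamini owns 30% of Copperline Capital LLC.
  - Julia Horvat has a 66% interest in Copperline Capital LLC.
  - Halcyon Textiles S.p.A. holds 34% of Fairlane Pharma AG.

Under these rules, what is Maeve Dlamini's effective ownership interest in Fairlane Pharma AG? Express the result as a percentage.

By spousal attribution (R2), Maeve Dlamini is treated as also owning Julia Horvat's interest in Ironwood Trust, giving 43% + 38% = 81%.
By spousal attribution (R2), Maeve Dlamini is treated as also owning Julia Horvat's interest in Northgate Shipping BV, giving 67% + 33% = 100%.
By spousal attribution (R2), Maeve Dlamini is treated as also owning Julia Horvat's interest in Copperline Capital LLC, giving 30% + 66% = 96%.
Chain via Ironwood Trust → Talon Mining NL (R1): 81% × 85% × 25% = 17.2125% of Fairlane Pharma AG.
Chain via Northgate Shipping BV → Clearview Industries Corp. (R1): 100% × 58% × 25% = 14.5% of Fairlane Pharma AG.
Chain via Copperline Capital LLC → Halcyon Textiles S.p.A. (R1): 96% × 17% × 34% = 5.5488% of Fairlane Pharma AG.
Aggregating (R3): 17.2125% + 14.5% + 5.5488% = 37.2613%.

37.2613%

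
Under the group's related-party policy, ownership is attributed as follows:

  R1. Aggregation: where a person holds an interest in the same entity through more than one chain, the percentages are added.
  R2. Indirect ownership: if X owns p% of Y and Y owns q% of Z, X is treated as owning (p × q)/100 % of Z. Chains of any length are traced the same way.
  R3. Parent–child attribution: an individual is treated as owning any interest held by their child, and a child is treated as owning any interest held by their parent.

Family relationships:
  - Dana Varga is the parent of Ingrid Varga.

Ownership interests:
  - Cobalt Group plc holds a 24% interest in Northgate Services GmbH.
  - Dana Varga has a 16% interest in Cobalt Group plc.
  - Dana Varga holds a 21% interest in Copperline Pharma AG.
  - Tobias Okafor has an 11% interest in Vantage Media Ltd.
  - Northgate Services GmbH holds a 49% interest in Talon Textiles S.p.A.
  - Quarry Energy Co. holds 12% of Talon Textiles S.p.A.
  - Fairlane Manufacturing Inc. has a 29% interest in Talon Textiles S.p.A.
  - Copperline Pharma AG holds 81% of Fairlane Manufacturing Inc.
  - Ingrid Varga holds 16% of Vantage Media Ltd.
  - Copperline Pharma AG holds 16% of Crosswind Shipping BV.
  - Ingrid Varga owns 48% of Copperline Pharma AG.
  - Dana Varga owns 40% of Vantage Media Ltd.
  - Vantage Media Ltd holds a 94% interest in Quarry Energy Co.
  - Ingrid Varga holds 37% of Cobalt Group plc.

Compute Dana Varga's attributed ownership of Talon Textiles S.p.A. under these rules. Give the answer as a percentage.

By parent–child attribution (R3), Dana Varga is treated as also owning Ingrid Varga's interest in Copperline Pharma AG, giving 21% + 48% = 69%.
By parent–child attribution (R3), Dana Varga is treated as also owning Ingrid Varga's interest in Cobalt Group plc, giving 16% + 37% = 53%.
By parent–child attribution (R3), Dana Varga is treated as also owning Ingrid Varga's interest in Vantage Media Ltd, giving 40% + 16% = 56%.
Chain via Copperline Pharma AG → Fairlane Manufacturing Inc. (R2): 69% × 81% × 29% = 16.2081% of Talon Textiles S.p.A.
Chain via Cobalt Group plc → Northgate Services GmbH (R2): 53% × 24% × 49% = 6.2328% of Talon Textiles S.p.A.
Chain via Vantage Media Ltd → Quarry Energy Co. (R2): 56% × 94% × 12% = 6.3168% of Talon Textiles S.p.A.
Aggregating (R1): 16.2081% + 6.2328% + 6.3168% = 28.7577%.

28.7577%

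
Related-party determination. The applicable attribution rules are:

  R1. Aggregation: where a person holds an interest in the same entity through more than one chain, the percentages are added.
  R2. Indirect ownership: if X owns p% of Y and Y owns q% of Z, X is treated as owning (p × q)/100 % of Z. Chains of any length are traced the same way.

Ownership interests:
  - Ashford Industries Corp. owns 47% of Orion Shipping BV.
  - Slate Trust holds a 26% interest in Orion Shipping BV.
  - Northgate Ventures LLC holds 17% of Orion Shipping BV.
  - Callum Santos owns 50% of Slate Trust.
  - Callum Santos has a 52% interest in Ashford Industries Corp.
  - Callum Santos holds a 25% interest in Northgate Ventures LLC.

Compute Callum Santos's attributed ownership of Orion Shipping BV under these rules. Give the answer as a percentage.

Chain via Northgate Ventures LLC (R2): 25% × 17% = 4.25% of Orion Shipping BV.
Chain via Slate Trust (R2): 50% × 26% = 13% of Orion Shipping BV.
Chain via Ashford Industries Corp. (R2): 52% × 47% = 24.44% of Orion Shipping BV.
Aggregating (R1): 4.25% + 13% + 24.44% = 41.69%.

41.69%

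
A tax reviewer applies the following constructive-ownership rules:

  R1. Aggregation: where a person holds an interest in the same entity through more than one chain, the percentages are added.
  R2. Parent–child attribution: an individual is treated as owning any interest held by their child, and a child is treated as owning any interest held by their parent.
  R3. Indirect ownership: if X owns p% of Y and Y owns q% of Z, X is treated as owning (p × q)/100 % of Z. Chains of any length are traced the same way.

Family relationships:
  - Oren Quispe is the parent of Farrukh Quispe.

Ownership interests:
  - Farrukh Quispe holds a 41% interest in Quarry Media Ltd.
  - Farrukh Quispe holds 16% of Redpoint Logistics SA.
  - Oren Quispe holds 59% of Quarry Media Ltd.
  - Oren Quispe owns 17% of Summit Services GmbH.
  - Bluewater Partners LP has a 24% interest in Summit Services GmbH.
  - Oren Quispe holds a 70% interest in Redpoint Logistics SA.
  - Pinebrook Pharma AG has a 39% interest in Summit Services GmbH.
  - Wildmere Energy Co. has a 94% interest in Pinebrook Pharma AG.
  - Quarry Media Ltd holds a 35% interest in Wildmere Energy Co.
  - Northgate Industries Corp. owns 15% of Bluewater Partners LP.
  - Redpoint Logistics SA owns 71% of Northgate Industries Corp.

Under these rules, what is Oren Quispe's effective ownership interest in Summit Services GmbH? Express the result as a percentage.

32.02916%

By parent–child attribution (R2), Oren Quispe is treated as also owning Farrukh Quispe's interest in Quarry Media Ltd, giving 59% + 41% = 100%.
By parent–child attribution (R2), Oren Quispe is treated as also owning Farrukh Quispe's interest in Redpoint Logistics SA, giving 70% + 16% = 86%.
Chain via Quarry Media Ltd → Wildmere Energy Co. → Pinebrook Pharma AG (R3): 100% × 35% × 94% × 39% = 12.831% of Summit Services GmbH.
Chain via Redpoint Logistics SA → Northgate Industries Corp. → Bluewater Partners LP (R3): 86% × 71% × 15% × 24% = 2.19816% of Summit Services GmbH.
Direct interest in Summit Services GmbH: 17%.
Aggregating (R1): 12.831% + 2.19816% + 17% = 32.02916%.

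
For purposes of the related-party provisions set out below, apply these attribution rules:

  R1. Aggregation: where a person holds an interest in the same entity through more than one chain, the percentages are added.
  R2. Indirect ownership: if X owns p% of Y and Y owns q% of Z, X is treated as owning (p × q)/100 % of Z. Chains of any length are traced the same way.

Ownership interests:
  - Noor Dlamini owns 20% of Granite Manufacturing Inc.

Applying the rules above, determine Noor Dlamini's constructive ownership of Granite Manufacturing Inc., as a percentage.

Direct interest in Granite Manufacturing Inc: 20%.

20%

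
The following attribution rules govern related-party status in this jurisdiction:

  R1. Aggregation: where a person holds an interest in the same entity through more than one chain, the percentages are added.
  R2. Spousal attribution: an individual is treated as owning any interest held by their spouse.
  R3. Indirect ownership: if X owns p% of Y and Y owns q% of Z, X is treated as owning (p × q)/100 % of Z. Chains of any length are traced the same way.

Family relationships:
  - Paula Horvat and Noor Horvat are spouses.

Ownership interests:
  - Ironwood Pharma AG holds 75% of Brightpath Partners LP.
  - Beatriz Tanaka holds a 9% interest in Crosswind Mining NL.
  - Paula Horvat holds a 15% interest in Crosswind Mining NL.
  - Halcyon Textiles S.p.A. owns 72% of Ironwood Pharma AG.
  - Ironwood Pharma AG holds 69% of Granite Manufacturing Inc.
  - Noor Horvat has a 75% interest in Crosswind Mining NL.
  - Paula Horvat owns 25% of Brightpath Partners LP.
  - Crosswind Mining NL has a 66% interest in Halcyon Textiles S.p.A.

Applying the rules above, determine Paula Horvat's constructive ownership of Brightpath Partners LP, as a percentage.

By spousal attribution (R2), Paula Horvat is treated as also owning Noor Horvat's interest in Crosswind Mining NL, giving 15% + 75% = 90%.
Chain via Crosswind Mining NL → Halcyon Textiles S.p.A. → Ironwood Pharma AG (R3): 90% × 66% × 72% × 75% = 32.076% of Brightpath Partners LP.
Direct interest in Brightpath Partners LP: 25%.
Aggregating (R1): 32.076% + 25% = 57.076%.

57.076%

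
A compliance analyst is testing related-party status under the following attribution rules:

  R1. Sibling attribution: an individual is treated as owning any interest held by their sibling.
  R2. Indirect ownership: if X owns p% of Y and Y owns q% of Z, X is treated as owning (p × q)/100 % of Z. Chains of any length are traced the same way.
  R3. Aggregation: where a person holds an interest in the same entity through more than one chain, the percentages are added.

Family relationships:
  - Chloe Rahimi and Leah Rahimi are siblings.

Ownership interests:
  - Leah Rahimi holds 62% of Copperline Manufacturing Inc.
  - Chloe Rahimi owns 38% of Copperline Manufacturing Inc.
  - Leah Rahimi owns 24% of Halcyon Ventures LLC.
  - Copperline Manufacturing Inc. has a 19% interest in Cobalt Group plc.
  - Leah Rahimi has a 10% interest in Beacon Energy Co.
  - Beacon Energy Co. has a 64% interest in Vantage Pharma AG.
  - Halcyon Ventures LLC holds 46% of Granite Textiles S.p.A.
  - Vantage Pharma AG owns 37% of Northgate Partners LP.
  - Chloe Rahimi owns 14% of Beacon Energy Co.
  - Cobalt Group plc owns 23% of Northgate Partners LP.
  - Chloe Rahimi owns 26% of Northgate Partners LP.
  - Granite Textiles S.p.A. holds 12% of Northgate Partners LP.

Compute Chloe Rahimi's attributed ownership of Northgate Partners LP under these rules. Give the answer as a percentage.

By sibling attribution (R1), Chloe Rahimi is treated as also owning Leah Rahimi's interest in Beacon Energy Co, giving 14% + 10% = 24%.
By sibling attribution (R1), Chloe Rahimi is treated as also owning Leah Rahimi's interest in Copperline Manufacturing Inc, giving 38% + 62% = 100%.
By sibling attribution (R1), Chloe Rahimi is treated as owning Leah Rahimi's 24% interest in Halcyon Ventures LLC.
Chain via Beacon Energy Co. → Vantage Pharma AG (R2): 24% × 64% × 37% = 5.6832% of Northgate Partners LP.
Chain via Copperline Manufacturing Inc. → Cobalt Group plc (R2): 100% × 19% × 23% = 4.37% of Northgate Partners LP.
Direct interest in Northgate Partners LP: 26%.
Chain via Halcyon Ventures LLC → Granite Textiles S.p.A. (R2): 24% × 46% × 12% = 1.3248% of Northgate Partners LP.
Aggregating (R3): 5.6832% + 4.37% + 26% + 1.3248% = 37.378%.

37.378%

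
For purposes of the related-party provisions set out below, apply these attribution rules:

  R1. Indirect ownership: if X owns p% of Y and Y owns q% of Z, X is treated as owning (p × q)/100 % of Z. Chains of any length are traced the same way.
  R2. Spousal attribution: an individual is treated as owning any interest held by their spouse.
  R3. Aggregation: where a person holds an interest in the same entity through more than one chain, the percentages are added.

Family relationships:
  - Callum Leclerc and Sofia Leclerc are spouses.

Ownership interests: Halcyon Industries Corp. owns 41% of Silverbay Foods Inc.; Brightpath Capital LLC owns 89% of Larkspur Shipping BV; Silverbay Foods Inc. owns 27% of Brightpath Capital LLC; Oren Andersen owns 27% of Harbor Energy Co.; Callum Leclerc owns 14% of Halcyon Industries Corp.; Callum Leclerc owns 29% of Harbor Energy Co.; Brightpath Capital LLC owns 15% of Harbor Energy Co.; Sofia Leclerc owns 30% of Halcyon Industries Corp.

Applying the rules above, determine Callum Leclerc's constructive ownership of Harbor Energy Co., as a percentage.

By spousal attribution (R2), Callum Leclerc is treated as also owning Sofia Leclerc's interest in Halcyon Industries Corp, giving 14% + 30% = 44%.
Chain via Halcyon Industries Corp. → Silverbay Foods Inc. → Brightpath Capital LLC (R1): 44% × 41% × 27% × 15% = 0.73062% of Harbor Energy Co.
Direct interest in Harbor Energy Co: 29%.
Aggregating (R3): 0.73062% + 29% = 29.73062%.

29.73062%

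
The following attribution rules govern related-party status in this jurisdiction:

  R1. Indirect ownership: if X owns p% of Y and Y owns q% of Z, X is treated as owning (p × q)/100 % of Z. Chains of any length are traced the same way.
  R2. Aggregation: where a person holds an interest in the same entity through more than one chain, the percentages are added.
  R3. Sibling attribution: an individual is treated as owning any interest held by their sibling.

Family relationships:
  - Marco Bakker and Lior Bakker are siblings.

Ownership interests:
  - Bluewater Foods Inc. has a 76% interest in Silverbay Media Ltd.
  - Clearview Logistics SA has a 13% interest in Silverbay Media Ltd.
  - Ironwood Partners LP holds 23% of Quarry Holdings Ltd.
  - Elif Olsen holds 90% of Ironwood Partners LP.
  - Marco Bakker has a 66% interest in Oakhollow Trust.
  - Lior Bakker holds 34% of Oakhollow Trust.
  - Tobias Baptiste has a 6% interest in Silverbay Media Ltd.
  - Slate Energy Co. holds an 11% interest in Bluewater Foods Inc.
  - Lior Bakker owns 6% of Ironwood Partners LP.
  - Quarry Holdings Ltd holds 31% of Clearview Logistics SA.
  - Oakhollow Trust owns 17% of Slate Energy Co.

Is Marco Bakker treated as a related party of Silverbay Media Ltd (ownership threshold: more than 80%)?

No

By sibling attribution (R3), Marco Bakker is treated as also owning Lior Bakker's interest in Oakhollow Trust, giving 66% + 34% = 100%.
By sibling attribution (R3), Marco Bakker is treated as owning Lior Bakker's 6% interest in Ironwood Partners LP.
Chain via Oakhollow Trust → Slate Energy Co. → Bluewater Foods Inc. (R1): 100% × 17% × 11% × 76% = 1.4212% of Silverbay Media Ltd.
Chain via Ironwood Partners LP → Quarry Holdings Ltd → Clearview Logistics SA (R1): 6% × 23% × 31% × 13% = 0.055614% of Silverbay Media Ltd.
Aggregating (R2): 1.4212% + 0.055614% = 1.476814%.
1.476814% does not exceed the 80% threshold, so Marco is not a related party to Silverbay Media Ltd.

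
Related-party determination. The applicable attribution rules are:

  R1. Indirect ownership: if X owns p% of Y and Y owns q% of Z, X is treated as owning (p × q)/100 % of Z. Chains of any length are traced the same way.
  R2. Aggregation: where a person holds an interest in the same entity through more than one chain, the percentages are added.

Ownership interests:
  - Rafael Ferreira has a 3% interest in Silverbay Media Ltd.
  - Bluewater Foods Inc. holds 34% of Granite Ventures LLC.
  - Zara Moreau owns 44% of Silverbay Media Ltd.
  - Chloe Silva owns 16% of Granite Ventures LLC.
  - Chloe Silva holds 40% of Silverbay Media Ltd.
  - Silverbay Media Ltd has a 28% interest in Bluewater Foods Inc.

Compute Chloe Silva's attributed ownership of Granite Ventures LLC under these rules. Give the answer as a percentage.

Chain via Silverbay Media Ltd → Bluewater Foods Inc. (R1): 40% × 28% × 34% = 3.808% of Granite Ventures LLC.
Direct interest in Granite Ventures LLC: 16%.
Aggregating (R2): 3.808% + 16% = 19.808%.

19.808%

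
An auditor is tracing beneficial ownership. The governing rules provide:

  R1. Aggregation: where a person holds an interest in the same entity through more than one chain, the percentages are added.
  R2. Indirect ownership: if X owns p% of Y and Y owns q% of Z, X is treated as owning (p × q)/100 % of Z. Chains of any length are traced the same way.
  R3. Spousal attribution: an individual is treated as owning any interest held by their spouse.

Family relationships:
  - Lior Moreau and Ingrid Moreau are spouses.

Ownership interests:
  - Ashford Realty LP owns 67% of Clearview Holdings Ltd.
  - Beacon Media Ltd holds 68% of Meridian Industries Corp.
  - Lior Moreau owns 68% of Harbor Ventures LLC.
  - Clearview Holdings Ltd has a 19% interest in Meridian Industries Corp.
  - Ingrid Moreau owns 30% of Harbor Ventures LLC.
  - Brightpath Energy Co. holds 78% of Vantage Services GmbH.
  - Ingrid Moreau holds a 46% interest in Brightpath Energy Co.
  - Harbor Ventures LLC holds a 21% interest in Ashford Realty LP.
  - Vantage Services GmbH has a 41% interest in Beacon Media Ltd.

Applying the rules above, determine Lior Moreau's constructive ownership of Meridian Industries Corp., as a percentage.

12.623178%

By spousal attribution (R3), Lior Moreau is treated as also owning Ingrid Moreau's interest in Harbor Ventures LLC, giving 68% + 30% = 98%.
By spousal attribution (R3), Lior Moreau is treated as owning Ingrid Moreau's 46% interest in Brightpath Energy Co.
Chain via Harbor Ventures LLC → Ashford Realty LP → Clearview Holdings Ltd (R2): 98% × 21% × 67% × 19% = 2.619834% of Meridian Industries Corp.
Chain via Brightpath Energy Co. → Vantage Services GmbH → Beacon Media Ltd (R2): 46% × 78% × 41% × 68% = 10.003344% of Meridian Industries Corp.
Aggregating (R1): 2.619834% + 10.003344% = 12.623178%.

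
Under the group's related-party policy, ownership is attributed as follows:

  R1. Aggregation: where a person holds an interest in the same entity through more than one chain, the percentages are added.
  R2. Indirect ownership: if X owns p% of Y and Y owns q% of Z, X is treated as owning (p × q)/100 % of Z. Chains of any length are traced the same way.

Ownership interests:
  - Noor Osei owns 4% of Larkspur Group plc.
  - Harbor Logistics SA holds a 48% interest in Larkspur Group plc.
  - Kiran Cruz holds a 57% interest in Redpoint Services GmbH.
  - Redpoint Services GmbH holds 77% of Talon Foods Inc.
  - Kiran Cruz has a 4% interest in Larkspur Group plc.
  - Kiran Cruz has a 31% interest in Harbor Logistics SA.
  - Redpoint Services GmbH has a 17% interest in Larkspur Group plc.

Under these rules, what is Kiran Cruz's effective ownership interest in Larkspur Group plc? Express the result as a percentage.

28.57%

Chain via Harbor Logistics SA (R2): 31% × 48% = 14.88% of Larkspur Group plc.
Chain via Redpoint Services GmbH (R2): 57% × 17% = 9.69% of Larkspur Group plc.
Direct interest in Larkspur Group plc: 4%.
Aggregating (R1): 14.88% + 9.69% + 4% = 28.57%.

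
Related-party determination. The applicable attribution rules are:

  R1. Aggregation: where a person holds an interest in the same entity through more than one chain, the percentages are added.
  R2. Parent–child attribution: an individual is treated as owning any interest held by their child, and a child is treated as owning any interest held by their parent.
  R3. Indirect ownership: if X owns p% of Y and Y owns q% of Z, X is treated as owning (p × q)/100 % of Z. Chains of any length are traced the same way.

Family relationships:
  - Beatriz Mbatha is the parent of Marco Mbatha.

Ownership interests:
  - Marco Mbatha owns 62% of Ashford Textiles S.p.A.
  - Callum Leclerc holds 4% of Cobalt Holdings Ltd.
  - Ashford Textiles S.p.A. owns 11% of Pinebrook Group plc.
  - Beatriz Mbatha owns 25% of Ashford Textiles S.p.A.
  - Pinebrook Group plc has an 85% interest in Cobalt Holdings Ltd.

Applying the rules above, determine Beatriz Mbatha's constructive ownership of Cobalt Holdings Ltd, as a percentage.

By parent–child attribution (R2), Beatriz Mbatha is treated as also owning Marco Mbatha's interest in Ashford Textiles S.p.A, giving 25% + 62% = 87%.
Chain via Ashford Textiles S.p.A. → Pinebrook Group plc (R3): 87% × 11% × 85% = 8.1345% of Cobalt Holdings Ltd.

8.1345%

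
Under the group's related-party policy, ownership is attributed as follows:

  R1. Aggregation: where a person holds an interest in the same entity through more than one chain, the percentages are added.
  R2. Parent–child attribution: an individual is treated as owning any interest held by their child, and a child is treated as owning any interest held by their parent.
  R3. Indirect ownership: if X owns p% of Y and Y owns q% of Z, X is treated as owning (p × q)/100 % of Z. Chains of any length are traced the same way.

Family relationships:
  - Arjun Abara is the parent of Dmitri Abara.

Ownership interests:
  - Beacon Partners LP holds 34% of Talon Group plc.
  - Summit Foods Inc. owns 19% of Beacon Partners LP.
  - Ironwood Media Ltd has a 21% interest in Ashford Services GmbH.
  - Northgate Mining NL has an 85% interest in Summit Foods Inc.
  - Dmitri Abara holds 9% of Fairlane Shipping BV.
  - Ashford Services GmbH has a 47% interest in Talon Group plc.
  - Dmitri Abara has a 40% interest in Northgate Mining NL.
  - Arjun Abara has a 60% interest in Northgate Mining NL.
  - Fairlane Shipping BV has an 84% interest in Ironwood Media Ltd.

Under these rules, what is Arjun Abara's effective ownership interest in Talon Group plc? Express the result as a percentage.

By parent–child attribution (R2), Arjun Abara is treated as also owning Dmitri Abara's interest in Northgate Mining NL, giving 60% + 40% = 100%.
By parent–child attribution (R2), Arjun Abara is treated as owning Dmitri Abara's 9% interest in Fairlane Shipping BV.
Chain via Northgate Mining NL → Summit Foods Inc. → Beacon Partners LP (R3): 100% × 85% × 19% × 34% = 5.491% of Talon Group plc.
Chain via Fairlane Shipping BV → Ironwood Media Ltd → Ashford Services GmbH (R3): 9% × 84% × 21% × 47% = 0.746172% of Talon Group plc.
Aggregating (R1): 5.491% + 0.746172% = 6.237172%.

6.237172%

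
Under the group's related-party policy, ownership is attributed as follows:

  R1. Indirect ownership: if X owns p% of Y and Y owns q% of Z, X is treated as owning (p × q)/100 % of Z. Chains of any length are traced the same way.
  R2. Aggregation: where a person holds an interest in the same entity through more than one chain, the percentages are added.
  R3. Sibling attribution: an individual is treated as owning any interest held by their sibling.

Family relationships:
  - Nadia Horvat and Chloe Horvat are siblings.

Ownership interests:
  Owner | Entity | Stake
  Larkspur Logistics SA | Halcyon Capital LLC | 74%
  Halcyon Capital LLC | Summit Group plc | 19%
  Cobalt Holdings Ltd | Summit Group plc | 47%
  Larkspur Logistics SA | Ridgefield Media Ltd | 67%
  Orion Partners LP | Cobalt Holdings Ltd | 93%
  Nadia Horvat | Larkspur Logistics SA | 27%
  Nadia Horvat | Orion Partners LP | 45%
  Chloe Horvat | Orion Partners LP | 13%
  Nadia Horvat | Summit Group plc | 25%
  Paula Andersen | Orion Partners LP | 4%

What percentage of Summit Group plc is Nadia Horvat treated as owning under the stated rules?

54.148%

By sibling attribution (R3), Nadia Horvat is treated as also owning Chloe Horvat's interest in Orion Partners LP, giving 45% + 13% = 58%.
Chain via Orion Partners LP → Cobalt Holdings Ltd (R1): 58% × 93% × 47% = 25.3518% of Summit Group plc.
Chain via Larkspur Logistics SA → Halcyon Capital LLC (R1): 27% × 74% × 19% = 3.7962% of Summit Group plc.
Direct interest in Summit Group plc: 25%.
Aggregating (R2): 25.3518% + 3.7962% + 25% = 54.148%.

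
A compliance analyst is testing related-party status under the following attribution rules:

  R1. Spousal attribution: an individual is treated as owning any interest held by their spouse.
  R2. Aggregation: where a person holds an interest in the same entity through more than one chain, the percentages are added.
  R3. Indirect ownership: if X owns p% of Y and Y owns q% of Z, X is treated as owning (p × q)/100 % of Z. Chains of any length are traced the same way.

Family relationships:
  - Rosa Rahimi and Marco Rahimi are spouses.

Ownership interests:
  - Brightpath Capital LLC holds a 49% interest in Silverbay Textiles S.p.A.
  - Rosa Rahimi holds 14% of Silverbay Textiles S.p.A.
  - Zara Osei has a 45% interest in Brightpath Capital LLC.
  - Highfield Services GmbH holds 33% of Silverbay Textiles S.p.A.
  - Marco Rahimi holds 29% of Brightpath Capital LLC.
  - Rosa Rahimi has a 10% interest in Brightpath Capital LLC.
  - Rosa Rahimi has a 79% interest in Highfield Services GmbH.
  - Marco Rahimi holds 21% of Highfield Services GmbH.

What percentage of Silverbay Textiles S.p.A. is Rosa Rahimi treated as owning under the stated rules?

66.11%

By spousal attribution (R1), Rosa Rahimi is treated as also owning Marco Rahimi's interest in Brightpath Capital LLC, giving 10% + 29% = 39%.
By spousal attribution (R1), Rosa Rahimi is treated as also owning Marco Rahimi's interest in Highfield Services GmbH, giving 79% + 21% = 100%.
Chain via Brightpath Capital LLC (R3): 39% × 49% = 19.11% of Silverbay Textiles S.p.A.
Chain via Highfield Services GmbH (R3): 100% × 33% = 33% of Silverbay Textiles S.p.A.
Direct interest in Silverbay Textiles S.p.A: 14%.
Aggregating (R2): 19.11% + 33% + 14% = 66.11%.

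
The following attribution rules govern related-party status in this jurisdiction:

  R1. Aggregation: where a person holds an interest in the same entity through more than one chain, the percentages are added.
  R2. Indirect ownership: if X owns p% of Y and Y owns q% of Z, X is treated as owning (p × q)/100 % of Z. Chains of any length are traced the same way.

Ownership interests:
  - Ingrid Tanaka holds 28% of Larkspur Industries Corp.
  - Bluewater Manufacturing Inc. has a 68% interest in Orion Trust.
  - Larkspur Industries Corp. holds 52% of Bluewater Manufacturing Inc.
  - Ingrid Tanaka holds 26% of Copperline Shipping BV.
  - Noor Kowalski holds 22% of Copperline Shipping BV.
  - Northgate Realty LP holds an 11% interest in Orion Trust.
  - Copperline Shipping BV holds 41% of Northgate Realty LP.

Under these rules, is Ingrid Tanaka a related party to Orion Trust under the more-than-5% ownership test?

Yes

Chain via Larkspur Industries Corp. → Bluewater Manufacturing Inc. (R2): 28% × 52% × 68% = 9.9008% of Orion Trust.
Chain via Copperline Shipping BV → Northgate Realty LP (R2): 26% × 41% × 11% = 1.1726% of Orion Trust.
Aggregating (R1): 9.9008% + 1.1726% = 11.0734%.
11.0734% exceeds the 5% threshold, so Ingrid is a related party to Orion Trust.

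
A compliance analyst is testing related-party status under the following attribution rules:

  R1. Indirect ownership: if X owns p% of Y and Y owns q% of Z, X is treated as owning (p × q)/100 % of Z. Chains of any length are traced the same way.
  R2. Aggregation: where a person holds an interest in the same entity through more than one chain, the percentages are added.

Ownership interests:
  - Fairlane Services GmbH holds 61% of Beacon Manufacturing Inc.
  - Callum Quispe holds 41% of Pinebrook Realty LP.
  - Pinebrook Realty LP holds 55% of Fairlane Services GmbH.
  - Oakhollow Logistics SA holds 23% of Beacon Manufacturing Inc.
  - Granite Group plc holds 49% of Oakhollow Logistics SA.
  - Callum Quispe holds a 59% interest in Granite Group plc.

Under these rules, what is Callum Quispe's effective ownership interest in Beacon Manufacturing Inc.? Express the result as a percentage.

20.4048%

Chain via Granite Group plc → Oakhollow Logistics SA (R1): 59% × 49% × 23% = 6.6493% of Beacon Manufacturing Inc.
Chain via Pinebrook Realty LP → Fairlane Services GmbH (R1): 41% × 55% × 61% = 13.7555% of Beacon Manufacturing Inc.
Aggregating (R2): 6.6493% + 13.7555% = 20.4048%.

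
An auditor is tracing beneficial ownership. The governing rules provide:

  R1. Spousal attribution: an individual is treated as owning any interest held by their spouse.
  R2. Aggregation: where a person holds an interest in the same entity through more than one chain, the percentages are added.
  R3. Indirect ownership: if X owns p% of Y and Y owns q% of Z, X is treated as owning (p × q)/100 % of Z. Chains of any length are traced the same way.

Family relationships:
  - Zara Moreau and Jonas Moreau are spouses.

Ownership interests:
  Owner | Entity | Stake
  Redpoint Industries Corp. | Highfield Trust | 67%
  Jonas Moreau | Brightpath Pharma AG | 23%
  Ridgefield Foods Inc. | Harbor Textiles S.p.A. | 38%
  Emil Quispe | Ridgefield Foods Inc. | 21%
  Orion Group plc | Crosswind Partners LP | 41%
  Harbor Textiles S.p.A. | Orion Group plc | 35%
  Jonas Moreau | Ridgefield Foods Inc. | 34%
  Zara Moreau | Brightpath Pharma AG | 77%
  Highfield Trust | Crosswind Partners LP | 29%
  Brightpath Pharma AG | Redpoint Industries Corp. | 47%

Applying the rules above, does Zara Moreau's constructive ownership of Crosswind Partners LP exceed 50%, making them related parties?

No

By spousal attribution (R1), Zara Moreau is treated as also owning Jonas Moreau's interest in Brightpath Pharma AG, giving 77% + 23% = 100%.
By spousal attribution (R1), Zara Moreau is treated as owning Jonas Moreau's 34% interest in Ridgefield Foods Inc.
Chain via Brightpath Pharma AG → Redpoint Industries Corp. → Highfield Trust (R3): 100% × 47% × 67% × 29% = 9.1321% of Crosswind Partners LP.
Chain via Ridgefield Foods Inc. → Harbor Textiles S.p.A. → Orion Group plc (R3): 34% × 38% × 35% × 41% = 1.85402% of Crosswind Partners LP.
Aggregating (R2): 9.1321% + 1.85402% = 10.98612%.
10.98612% does not exceed the 50% threshold, so Zara is not a related party to Crosswind Partners LP.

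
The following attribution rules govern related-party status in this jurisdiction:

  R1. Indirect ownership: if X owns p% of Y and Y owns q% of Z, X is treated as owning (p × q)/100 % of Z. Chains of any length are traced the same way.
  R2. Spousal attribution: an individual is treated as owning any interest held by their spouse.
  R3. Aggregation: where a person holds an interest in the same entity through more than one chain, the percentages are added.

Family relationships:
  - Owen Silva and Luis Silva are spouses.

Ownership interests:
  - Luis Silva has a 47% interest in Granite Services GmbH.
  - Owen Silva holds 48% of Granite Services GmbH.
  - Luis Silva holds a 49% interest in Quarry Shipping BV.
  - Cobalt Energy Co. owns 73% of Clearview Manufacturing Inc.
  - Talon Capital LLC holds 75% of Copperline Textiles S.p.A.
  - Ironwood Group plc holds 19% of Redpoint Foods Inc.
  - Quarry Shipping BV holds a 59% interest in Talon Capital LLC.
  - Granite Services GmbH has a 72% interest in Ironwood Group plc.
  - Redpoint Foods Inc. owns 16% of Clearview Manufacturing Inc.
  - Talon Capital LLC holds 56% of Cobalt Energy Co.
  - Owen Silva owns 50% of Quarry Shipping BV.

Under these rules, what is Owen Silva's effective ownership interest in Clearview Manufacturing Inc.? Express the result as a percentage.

25.957368%

By spousal attribution (R2), Owen Silva is treated as also owning Luis Silva's interest in Quarry Shipping BV, giving 50% + 49% = 99%.
By spousal attribution (R2), Owen Silva is treated as also owning Luis Silva's interest in Granite Services GmbH, giving 48% + 47% = 95%.
Chain via Quarry Shipping BV → Talon Capital LLC → Cobalt Energy Co. (R1): 99% × 59% × 56% × 73% = 23.878008% of Clearview Manufacturing Inc.
Chain via Granite Services GmbH → Ironwood Group plc → Redpoint Foods Inc. (R1): 95% × 72% × 19% × 16% = 2.07936% of Clearview Manufacturing Inc.
Aggregating (R3): 23.878008% + 2.07936% = 25.957368%.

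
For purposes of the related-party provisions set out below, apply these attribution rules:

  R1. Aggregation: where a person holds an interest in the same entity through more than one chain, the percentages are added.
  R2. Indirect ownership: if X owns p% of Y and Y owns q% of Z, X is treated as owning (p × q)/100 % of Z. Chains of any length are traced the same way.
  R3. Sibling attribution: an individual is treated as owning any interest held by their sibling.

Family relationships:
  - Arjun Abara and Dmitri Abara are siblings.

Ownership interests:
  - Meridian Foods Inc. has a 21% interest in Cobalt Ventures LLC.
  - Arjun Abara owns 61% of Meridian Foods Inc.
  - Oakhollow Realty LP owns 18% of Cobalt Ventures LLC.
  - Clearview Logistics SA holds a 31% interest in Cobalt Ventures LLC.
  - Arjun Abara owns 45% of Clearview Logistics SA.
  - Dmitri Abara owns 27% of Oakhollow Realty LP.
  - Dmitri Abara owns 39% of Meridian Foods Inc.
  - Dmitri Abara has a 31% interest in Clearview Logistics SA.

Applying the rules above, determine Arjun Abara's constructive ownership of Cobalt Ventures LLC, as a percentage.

By sibling attribution (R3), Arjun Abara is treated as also owning Dmitri Abara's interest in Meridian Foods Inc, giving 61% + 39% = 100%.
By sibling attribution (R3), Arjun Abara is treated as also owning Dmitri Abara's interest in Clearview Logistics SA, giving 45% + 31% = 76%.
By sibling attribution (R3), Arjun Abara is treated as owning Dmitri Abara's 27% interest in Oakhollow Realty LP.
Chain via Meridian Foods Inc. (R2): 100% × 21% = 21% of Cobalt Ventures LLC.
Chain via Clearview Logistics SA (R2): 76% × 31% = 23.56% of Cobalt Ventures LLC.
Chain via Oakhollow Realty LP (R2): 27% × 18% = 4.86% of Cobalt Ventures LLC.
Aggregating (R1): 21% + 23.56% + 4.86% = 49.42%.

49.42%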